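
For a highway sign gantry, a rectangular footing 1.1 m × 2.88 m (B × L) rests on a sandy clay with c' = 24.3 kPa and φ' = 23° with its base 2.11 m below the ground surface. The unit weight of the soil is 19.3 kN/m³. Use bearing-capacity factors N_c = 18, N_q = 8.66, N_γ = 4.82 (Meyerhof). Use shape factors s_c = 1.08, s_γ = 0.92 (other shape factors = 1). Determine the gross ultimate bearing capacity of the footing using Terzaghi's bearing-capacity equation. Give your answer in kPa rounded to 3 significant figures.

q_ult ≈ 872 kPa

Effective surcharge at the founding depth q = γ·D_f = 19.3 × 2.11 = 40.723 kPa.
q_ult = c·N_c·s_c + q·N_q + 0.5·γ·B·N_γ·s_γ
     = 24.3 × 18 × 1.08 + 40.723 × 8.66 + 0.5 × 19.3 × 1.1 × 4.82 × 0.92
     = 472.39 + 352.66 + 47.071 = 872.12 kPa.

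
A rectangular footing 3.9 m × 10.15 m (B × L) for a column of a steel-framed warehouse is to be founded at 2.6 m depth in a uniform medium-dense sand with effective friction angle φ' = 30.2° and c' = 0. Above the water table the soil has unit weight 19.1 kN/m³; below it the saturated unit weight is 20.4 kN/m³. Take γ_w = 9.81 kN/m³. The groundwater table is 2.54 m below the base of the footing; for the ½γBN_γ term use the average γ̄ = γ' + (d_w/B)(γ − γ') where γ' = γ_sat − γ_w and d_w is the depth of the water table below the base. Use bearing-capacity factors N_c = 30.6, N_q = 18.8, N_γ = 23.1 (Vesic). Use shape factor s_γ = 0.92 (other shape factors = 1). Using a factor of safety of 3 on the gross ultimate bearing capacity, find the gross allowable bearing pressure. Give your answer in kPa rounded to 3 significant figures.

Overburden at base level: q = 19.1 × 2.6 = 49.66 kPa.
The water table is 2.54 m below the base (< B = 3.9 m), so the ½γBN_γ term uses γ̄ = γ' + (d_w/B)(γ − γ') = 10.59 + (2.54/3.9)(19.1 − 10.59) = 16.132 kN/m³.
Surcharge term q·N_q = 49.66 × 18.8 = 933.61 kPa; self-weight term 0.5·γ·B·N_γ·s_γ = 0.5 × 16.132 × 3.9 × 23.1 × 0.92 = 668.55 kPa.
q_ult = 933.61 + 668.55 = 1602.2 kPa.
q_all = 1602.2 / 3 = 534.05 kPa.

q_all ≈ 534 kPa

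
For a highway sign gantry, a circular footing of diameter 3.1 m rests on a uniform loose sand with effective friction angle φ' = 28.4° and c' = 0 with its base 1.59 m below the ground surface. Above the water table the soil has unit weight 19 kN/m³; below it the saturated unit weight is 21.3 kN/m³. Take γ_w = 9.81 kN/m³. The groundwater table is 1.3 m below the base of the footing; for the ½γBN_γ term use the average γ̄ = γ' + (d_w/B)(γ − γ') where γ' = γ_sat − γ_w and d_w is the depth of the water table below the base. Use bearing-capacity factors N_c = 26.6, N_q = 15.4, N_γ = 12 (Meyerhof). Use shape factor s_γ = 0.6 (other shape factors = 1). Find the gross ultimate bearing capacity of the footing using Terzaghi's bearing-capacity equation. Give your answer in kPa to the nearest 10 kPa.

Effective surcharge at the founding depth q = γ·D_f = 19 × 1.59 = 30.21 kPa.
With d_w = 1.3 m < B, γ̄ = 11.49 + (1.3/3.1) × (19 − 11.49) = 14.639 kN/m³.
q_ult = q·N_q + 0.5·γ·B·N_γ·s_γ
     = 30.21 × 15.4 + 0.5 × 14.639 × 3.1 × 12 × 0.6
     = 465.23 + 163.38 = 628.61 kPa.

q_ult ≈ 630 kPa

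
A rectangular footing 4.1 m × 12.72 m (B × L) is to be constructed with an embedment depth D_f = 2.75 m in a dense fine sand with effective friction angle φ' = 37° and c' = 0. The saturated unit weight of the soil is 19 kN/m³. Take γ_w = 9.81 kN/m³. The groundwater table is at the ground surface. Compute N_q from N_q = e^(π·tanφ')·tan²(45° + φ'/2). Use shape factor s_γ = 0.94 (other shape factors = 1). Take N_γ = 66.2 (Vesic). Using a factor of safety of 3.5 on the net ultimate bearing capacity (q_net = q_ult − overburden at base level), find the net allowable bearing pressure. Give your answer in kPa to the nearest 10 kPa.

q_all(net) ≈ 640 kPa

N_q = e^(π·tan37°)·tan²(63.5°) = 42.92.
Water table at ground surface, so effective unit weight γ' = 19 − 9.81 = 9.19 kN/m³ is used throughout; overburden q = 9.19 × 2.75 = 25.272 kPa; the same γ' applies in the ½γBN_γ term.
Surcharge term q·N_q = 25.272 × 42.92 = 1084.7 kPa; self-weight term 0.5·γ·B·N_γ·s_γ = 0.5 × 9.19 × 4.1 × 66.2 × 0.94 = 1172.3 kPa.
q_ult = 1084.7 + 1172.3 = 2257 kPa.
q_net = 2257 − 25.272 = 2231.8 kPa.
q_all(net) = 2231.8 / 3.5 = 637.65 kPa.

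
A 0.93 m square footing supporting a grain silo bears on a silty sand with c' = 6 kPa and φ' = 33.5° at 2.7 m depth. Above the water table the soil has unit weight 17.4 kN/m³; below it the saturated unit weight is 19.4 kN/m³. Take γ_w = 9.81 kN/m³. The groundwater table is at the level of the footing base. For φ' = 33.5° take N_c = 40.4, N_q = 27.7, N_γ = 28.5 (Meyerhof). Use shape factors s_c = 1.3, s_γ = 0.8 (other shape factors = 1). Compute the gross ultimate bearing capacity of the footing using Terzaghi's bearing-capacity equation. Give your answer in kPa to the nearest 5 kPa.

q = γ·D_f = 17.4 × 2.7 = 46.98 kPa.
For the ½γBN_γ term take γ' = 19.4 − 9.81 = 9.59 kN/m³ (soil below base is submerged).
c·N_c·s_c = 6 × 40.4 × 1.3 = 315.12 kPa
q·N_q = 46.98 × 27.7 = 1301.3 kPa
0.5·γ·B·N_γ·s_γ = 0.5 × 9.59 × 0.93 × 28.5 × 0.8 = 101.67 kPa
q_ult = 315.12 + 1301.3 + 101.67 = 1718.1 kPa.

q_ult ≈ 1720 kPa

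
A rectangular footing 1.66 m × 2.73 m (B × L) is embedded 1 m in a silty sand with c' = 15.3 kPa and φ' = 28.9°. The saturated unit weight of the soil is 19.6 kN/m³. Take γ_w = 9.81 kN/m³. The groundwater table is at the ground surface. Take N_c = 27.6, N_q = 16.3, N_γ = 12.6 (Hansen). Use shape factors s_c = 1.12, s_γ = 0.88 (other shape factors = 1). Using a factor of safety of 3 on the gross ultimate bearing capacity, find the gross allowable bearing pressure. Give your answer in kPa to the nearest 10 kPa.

q_all ≈ 240 kPa

γ' = 19.6 − 9.81 = 9.79 kN/m³ (submerged throughout). q = 9.79 × 1 = 9.79 kPa; the same γ' applies in the ½γBN_γ term.
c·N_c·s_c = 15.3 × 27.6 × 1.12 = 472.95 kPa
q·N_q = 9.79 × 16.3 = 159.58 kPa
0.5·γ·B·N_γ·s_γ = 0.5 × 9.79 × 1.66 × 12.6 × 0.88 = 90.098 kPa
q_ult = 472.95 + 159.58 + 90.098 = 722.63 kPa.
q_all = 722.63 / 3 = 240.88 kPa.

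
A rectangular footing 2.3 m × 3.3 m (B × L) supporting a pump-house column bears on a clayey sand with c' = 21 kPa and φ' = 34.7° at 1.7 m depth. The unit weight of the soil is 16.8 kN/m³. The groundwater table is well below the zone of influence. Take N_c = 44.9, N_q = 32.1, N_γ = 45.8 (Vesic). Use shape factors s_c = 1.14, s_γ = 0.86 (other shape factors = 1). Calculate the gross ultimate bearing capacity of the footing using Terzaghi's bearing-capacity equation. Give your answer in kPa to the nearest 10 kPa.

Overburden at base level: q = 16.8 × 1.7 = 28.56 kPa.
Cohesion term c·N_c·s_c = 21 × 44.9 × 1.14 = 1074.9 kPa; surcharge term q·N_q = 28.56 × 32.1 = 916.78 kPa; self-weight term 0.5·γ·B·N_γ·s_γ = 0.5 × 16.8 × 2.3 × 45.8 × 0.86 = 760.98 kPa.
q_ult = 1074.9 + 916.78 + 760.98 = 2752.7 kPa.

q_ult ≈ 2750 kPa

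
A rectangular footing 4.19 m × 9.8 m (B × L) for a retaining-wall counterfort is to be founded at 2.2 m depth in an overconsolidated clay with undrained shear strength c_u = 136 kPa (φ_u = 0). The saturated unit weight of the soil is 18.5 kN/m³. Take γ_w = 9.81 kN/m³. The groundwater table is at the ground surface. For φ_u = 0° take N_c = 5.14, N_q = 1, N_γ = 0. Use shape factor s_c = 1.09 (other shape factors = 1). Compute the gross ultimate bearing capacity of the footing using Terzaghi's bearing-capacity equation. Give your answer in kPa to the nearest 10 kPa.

With the water table at the surface the whole profile is submerged: γ' = 18.5 − 9.81 = 8.69 kN/m³, so q = γ'·D_f = 19.118 kPa.
q_ult = c·N_c·s_c + q·N_q
     = 136 × 5.14 × 1.09 + 19.118 × 1
     = 761.95 + 19.118 = 781.07 kPa.

q_ult ≈ 780 kPa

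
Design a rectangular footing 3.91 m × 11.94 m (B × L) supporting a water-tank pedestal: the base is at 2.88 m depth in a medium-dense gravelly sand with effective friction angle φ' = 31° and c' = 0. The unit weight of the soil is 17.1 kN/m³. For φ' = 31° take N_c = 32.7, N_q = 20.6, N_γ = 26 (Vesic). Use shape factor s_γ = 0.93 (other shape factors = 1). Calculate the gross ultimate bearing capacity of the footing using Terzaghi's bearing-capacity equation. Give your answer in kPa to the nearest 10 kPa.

q_ult ≈ 1820 kPa

Overburden at base level: q = 17.1 × 2.88 = 49.248 kPa.
Surcharge term q·N_q = 49.248 × 20.6 = 1014.5 kPa; self-weight term 0.5·γ·B·N_γ·s_γ = 0.5 × 17.1 × 3.91 × 26 × 0.93 = 808.35 kPa.
q_ult = 1014.5 + 808.35 = 1822.9 kPa.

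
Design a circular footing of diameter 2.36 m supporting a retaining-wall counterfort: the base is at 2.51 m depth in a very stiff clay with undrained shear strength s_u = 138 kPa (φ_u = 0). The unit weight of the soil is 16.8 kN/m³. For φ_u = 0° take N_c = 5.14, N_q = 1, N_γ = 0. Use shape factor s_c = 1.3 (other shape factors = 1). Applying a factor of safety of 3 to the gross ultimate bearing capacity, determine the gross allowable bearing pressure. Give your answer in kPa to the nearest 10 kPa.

q = γ·D_f = 16.8 × 2.51 = 42.168 kPa.
c·N_c·s_c = 138 × 5.14 × 1.3 = 922.12 kPa
q·N_q = 42.168 × 1 = 42.168 kPa
q_ult = 922.12 + 42.168 = 964.28 kPa.
q_all = q_ult / FS = 964.28 / 3 = 321.43 kPa.

q_all ≈ 320 kPa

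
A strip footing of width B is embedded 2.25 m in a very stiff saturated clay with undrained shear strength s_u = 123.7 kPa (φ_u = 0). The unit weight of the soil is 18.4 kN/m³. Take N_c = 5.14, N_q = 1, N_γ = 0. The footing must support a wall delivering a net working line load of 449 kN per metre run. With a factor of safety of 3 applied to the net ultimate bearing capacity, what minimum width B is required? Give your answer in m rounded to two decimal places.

q = γ·D_f = 18.4 × 2.25 = 41.4 kPa.
c·N_c = 123.7 × 5.14 = 635.82 kPa
q·N_q = 41.4 × 1 = 41.4 kPa
q_ult = 635.82 + 41.4 = 677.22 kPa.
For φ = 0 the ½γBN_γ term vanishes, so q_ult is independent of B. q_net = 677.22 − 41.4 = 635.82 kPa; q_all(net) = 635.82/3 = 211.94 kPa.
Required width B = w / q_all(net) = 449 / 211.94 = 2.119 m.

B = 2.12 m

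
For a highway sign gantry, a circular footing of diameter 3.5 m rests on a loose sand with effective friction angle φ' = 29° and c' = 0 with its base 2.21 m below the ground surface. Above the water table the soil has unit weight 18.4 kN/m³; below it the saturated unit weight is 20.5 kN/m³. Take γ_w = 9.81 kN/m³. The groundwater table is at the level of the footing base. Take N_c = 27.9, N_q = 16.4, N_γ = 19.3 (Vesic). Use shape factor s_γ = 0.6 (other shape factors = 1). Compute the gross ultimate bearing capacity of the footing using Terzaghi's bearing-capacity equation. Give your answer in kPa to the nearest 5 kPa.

q_ult ≈ 885 kPa

q = γ·D_f = 18.4 × 2.21 = 40.664 kPa.
For the ½γBN_γ term take γ' = 20.5 − 9.81 = 10.69 kN/m³ (soil below base is submerged).
q·N_q = 40.664 × 16.4 = 666.89 kPa
0.5·γ·B·N_γ·s_γ = 0.5 × 10.69 × 3.5 × 19.3 × 0.6 = 216.63 kPa
q_ult = 666.89 + 216.63 = 883.52 kPa.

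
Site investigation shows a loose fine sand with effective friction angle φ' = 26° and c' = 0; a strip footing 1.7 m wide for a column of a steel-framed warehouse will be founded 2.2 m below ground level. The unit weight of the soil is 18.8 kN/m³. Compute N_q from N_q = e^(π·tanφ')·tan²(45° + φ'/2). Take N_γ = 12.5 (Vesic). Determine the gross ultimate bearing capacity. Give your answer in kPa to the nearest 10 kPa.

q_ult ≈ 690 kPa

tan26° = 0.4877, so N_q = e^(π×0.4877)·tan²(58°) = 4.629 × 2.561 = 11.85.
Effective surcharge at the founding depth q = γ·D_f = 18.8 × 2.2 = 41.36 kPa.
q_ult = q·N_q + 0.5·γ·B·N_γ
     = 41.36 × 11.854 + 0.5 × 18.8 × 1.7 × 12.5
     = 490.29 + 199.75 = 690.04 kPa.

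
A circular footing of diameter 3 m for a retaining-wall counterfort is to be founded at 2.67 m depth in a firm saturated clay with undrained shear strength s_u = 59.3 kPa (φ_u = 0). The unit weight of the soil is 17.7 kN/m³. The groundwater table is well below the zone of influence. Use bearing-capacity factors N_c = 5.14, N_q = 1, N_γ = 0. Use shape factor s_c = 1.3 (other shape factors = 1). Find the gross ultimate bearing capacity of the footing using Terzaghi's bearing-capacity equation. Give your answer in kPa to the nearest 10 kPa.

Overburden at base level: q = 17.7 × 2.67 = 47.259 kPa.
Cohesion term c·N_c·s_c = 59.3 × 5.14 × 1.3 = 396.24 kPa; surcharge term q·N_q = 47.259 × 1 = 47.259 kPa.
q_ult = 396.24 + 47.259 = 443.5 kPa.

q_ult ≈ 440 kPa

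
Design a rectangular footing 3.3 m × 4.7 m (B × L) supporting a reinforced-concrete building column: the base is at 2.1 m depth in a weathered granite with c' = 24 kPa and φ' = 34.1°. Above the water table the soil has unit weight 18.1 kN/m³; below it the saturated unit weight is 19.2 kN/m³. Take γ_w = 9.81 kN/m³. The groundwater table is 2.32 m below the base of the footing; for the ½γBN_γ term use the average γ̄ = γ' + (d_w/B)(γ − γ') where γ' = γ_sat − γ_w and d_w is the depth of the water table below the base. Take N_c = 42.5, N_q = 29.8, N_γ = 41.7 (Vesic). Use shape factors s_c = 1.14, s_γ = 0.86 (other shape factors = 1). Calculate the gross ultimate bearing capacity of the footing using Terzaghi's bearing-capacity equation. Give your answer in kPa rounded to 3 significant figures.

q_ult ≈ 3210 kPa

q = γ·D_f = 18.1 × 2.1 = 38.01 kPa.
γ' = 9.39 kN/m³; averaging over the depth B below the base, γ̄ = γ' + (d_w/B)(γ − γ') = 15.513 kN/m³.
c·N_c·s_c = 24 × 42.5 × 1.14 = 1162.8 kPa
q·N_q = 38.01 × 29.8 = 1132.7 kPa
0.5·γ·B·N_γ·s_γ = 0.5 × 15.513 × 3.3 × 41.7 × 0.86 = 917.96 kPa
q_ult = 1162.8 + 1132.7 + 917.96 = 3213.5 kPa.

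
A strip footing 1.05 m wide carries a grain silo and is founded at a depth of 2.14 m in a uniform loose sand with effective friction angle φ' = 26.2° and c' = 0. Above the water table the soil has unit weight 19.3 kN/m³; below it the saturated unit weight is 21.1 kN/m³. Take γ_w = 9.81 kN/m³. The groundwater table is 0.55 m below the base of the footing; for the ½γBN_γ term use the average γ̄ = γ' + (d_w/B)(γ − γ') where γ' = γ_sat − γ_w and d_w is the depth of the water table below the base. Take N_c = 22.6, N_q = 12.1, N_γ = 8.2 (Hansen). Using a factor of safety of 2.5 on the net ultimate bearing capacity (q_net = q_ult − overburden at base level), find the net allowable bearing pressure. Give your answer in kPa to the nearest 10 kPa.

Overburden at base level: q = 19.3 × 2.14 = 41.302 kPa.
The water table is 0.55 m below the base (< B = 1.05 m), so the ½γBN_γ term uses γ̄ = γ' + (d_w/B)(γ − γ') = 11.29 + (0.55/1.05)(19.3 − 11.29) = 15.486 kN/m³.
Surcharge term q·N_q = 41.302 × 12.1 = 499.75 kPa; self-weight term 0.5·γ·B·N_γ = 0.5 × 15.486 × 1.05 × 8.2 = 66.666 kPa.
q_ult = 499.75 + 66.666 = 566.42 kPa.
q_net = 566.42 − 41.302 = 525.12 kPa.
q_all(net) = 525.12 / 2.5 = 210.05 kPa.

q_all(net) ≈ 210 kPa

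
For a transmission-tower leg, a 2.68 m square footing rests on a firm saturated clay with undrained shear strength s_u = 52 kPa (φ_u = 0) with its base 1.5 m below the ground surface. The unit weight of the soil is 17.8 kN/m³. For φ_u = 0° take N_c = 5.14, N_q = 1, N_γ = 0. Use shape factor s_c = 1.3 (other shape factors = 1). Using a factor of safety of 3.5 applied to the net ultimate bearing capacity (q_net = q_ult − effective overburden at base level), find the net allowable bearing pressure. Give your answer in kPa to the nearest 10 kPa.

q_all(net) ≈ 100 kPa

Overburden at base level: q = 17.8 × 1.5 = 26.7 kPa.
Cohesion term c·N_c·s_c = 52 × 5.14 × 1.3 = 347.46 kPa; surcharge term q·N_q = 26.7 × 1 = 26.7 kPa.
q_ult = 347.46 + 26.7 = 374.16 kPa.
Net ultimate: q_net = 374.16 − 26.7 = 347.46 kPa.
q_all(net) = 347.46 / 3.5 = 99.275 kPa.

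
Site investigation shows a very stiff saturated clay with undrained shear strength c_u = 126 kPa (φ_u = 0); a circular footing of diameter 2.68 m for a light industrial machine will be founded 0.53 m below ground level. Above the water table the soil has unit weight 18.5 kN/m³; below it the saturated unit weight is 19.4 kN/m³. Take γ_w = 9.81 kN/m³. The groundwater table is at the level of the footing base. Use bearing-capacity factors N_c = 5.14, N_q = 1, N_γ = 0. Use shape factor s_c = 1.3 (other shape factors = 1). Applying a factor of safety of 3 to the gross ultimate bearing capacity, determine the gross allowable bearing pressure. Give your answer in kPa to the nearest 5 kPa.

q = γ·D_f = 18.5 × 0.53 = 9.805 kPa.
c·N_c·s_c = 126 × 5.14 × 1.3 = 841.93 kPa
q·N_q = 9.805 × 1 = 9.805 kPa
q_ult = 841.93 + 9.805 = 851.74 kPa.
q_all = q_ult / FS = 851.74 / 3 = 283.91 kPa.

q_all ≈ 285 kPa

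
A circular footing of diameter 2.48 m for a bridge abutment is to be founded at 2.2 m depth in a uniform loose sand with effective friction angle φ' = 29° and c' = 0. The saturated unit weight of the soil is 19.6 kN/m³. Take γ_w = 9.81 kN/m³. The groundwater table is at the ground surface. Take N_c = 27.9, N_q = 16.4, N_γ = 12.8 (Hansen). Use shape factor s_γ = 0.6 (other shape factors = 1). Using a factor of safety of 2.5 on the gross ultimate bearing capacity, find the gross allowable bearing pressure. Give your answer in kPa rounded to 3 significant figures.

q_all ≈ 179 kPa

γ' = 19.6 − 9.81 = 9.79 kN/m³ (submerged throughout). q = 9.79 × 2.2 = 21.538 kPa; the same γ' applies in the ½γBN_γ term.
q·N_q = 21.538 × 16.4 = 353.22 kPa
0.5·γ·B·N_γ·s_γ = 0.5 × 9.79 × 2.48 × 12.8 × 0.6 = 93.232 kPa
q_ult = 353.22 + 93.232 = 446.46 kPa.
q_all = 446.46 / 2.5 = 178.58 kPa.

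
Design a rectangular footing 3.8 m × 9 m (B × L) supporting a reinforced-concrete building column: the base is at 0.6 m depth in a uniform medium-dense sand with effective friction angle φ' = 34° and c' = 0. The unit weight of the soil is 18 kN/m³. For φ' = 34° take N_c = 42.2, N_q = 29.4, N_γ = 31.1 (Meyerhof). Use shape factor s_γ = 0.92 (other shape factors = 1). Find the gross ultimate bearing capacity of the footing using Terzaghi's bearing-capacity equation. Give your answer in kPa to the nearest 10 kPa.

q = γ·D_f = 18 × 0.6 = 10.8 kPa.
q·N_q = 10.8 × 29.4 = 317.52 kPa
0.5·γ·B·N_γ·s_γ = 0.5 × 18 × 3.8 × 31.1 × 0.92 = 978.53 kPa
q_ult = 317.52 + 978.53 = 1296.1 kPa.

q_ult ≈ 1300 kPa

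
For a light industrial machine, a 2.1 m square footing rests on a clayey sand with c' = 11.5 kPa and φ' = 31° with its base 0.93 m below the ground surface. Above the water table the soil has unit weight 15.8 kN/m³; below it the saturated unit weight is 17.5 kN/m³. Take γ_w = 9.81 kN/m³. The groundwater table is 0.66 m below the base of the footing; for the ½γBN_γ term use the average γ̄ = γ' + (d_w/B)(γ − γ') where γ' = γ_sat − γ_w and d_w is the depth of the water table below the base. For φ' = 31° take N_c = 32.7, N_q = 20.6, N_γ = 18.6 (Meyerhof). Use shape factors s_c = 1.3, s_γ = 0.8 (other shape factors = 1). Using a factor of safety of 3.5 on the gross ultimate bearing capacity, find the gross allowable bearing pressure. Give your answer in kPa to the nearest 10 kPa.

q_all ≈ 270 kPa

Effective surcharge at the founding depth q = γ·D_f = 15.8 × 0.93 = 14.694 kPa.
With d_w = 0.66 m < B, γ̄ = 7.69 + (0.66/2.1) × (15.8 − 7.69) = 10.239 kN/m³.
q_ult = c·N_c·s_c + q·N_q + 0.5·γ·B·N_γ·s_γ
     = 11.5 × 32.7 × 1.3 + 14.694 × 20.6 + 0.5 × 10.239 × 2.1 × 18.6 × 0.8
     = 488.87 + 302.7 + 159.97 = 951.53 kPa.
q_all = 951.53 / 3.5 = 271.87 kPa.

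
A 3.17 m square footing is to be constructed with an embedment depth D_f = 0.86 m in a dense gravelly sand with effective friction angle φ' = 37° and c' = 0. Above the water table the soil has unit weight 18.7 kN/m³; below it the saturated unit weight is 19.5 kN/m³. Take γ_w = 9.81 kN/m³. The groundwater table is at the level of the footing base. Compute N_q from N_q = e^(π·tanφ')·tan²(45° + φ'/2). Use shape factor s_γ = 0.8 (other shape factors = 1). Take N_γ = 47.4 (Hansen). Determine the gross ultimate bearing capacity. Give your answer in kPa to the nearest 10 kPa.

q_ult ≈ 1270 kPa

tan37° = 0.7536, so N_q = e^(π×0.7536)·tan²(63.5°) = 10.669 × 4.023 = 42.92.
Overburden at base level: q = 18.7 × 0.86 = 16.082 kPa.
Below the base the soil is submerged, so the ½γBN_γ term uses γ' = 19.5 − 9.81 = 9.69 kN/m³.
Surcharge term q·N_q = 16.082 × 42.92 = 690.24 kPa; self-weight term 0.5·γ·B·N_γ·s_γ = 0.5 × 9.69 × 3.17 × 47.4 × 0.8 = 582.4 kPa.
q_ult = 690.24 + 582.4 = 1272.6 kPa.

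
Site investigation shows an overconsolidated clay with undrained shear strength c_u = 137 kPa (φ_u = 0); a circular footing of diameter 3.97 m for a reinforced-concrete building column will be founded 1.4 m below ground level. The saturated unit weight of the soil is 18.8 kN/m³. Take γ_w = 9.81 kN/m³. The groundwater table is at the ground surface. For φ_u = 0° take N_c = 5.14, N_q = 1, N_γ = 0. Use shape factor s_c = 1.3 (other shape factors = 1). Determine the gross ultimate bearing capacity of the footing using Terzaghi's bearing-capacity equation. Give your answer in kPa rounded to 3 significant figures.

γ' = 18.8 − 9.81 = 8.99 kN/m³ (submerged throughout). q = 8.99 × 1.4 = 12.586 kPa.
c·N_c·s_c = 137 × 5.14 × 1.3 = 915.43 kPa
q·N_q = 12.586 × 1 = 12.586 kPa
q_ult = 915.43 + 12.586 = 928.02 kPa.

q_ult ≈ 928 kPa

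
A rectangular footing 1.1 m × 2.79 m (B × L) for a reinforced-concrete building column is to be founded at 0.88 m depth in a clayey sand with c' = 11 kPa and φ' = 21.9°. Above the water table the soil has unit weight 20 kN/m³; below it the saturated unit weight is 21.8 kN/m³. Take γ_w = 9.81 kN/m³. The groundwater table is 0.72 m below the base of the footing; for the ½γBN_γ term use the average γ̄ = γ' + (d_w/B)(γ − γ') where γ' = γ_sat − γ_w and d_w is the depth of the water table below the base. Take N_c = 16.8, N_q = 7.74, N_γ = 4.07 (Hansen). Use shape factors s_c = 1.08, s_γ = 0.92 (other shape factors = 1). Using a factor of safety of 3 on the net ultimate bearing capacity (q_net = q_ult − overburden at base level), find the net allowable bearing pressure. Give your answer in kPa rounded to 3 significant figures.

Overburden at base level: q = 20 × 0.88 = 17.6 kPa.
The water table is 0.72 m below the base (< B = 1.1 m), so the ½γBN_γ term uses γ̄ = γ' + (d_w/B)(γ − γ') = 11.99 + (0.72/1.1)(20 − 11.99) = 17.233 kN/m³.
Cohesion term c·N_c·s_c = 11 × 16.8 × 1.08 = 199.58 kPa; surcharge term q·N_q = 17.6 × 7.74 = 136.22 kPa; self-weight term 0.5·γ·B·N_γ·s_γ = 0.5 × 17.233 × 1.1 × 4.07 × 0.92 = 35.49 kPa.
q_ult = 199.58 + 136.22 + 35.49 = 371.3 kPa.
q_net = 371.3 − 17.6 = 353.7 kPa.
q_all(net) = 353.7 / 3 = 117.9 kPa.

q_all(net) ≈ 118 kPa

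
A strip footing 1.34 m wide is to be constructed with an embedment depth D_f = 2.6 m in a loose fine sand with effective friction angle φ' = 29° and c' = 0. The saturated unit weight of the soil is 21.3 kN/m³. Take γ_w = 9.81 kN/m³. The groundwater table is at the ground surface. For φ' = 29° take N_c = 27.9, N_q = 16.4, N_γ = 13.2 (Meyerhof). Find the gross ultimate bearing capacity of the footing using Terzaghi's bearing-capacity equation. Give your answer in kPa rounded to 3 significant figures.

γ' = 21.3 − 9.81 = 11.49 kN/m³ (submerged throughout). q = 11.49 × 2.6 = 29.874 kPa; the same γ' applies in the ½γBN_γ term.
q·N_q = 29.874 × 16.4 = 489.93 kPa
0.5·γ·B·N_γ = 0.5 × 11.49 × 1.34 × 13.2 = 101.62 kPa
q_ult = 489.93 + 101.62 = 591.55 kPa.

q_ult ≈ 592 kPa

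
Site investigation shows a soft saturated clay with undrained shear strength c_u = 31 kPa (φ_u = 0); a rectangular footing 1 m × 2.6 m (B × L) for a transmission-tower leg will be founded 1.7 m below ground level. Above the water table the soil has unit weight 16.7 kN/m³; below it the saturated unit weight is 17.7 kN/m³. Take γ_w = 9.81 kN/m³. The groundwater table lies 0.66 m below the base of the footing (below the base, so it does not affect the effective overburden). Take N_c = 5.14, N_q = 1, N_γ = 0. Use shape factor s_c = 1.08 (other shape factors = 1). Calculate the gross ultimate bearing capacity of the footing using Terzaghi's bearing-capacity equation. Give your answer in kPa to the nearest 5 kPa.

Overburden at base level: q = 16.7 × 1.7 = 28.39 kPa.
Cohesion term c·N_c·s_c = 31 × 5.14 × 1.08 = 172.09 kPa; surcharge term q·N_q = 28.39 × 1 = 28.39 kPa.
q_ult = 172.09 + 28.39 = 200.48 kPa.

q_ult ≈ 200 kPa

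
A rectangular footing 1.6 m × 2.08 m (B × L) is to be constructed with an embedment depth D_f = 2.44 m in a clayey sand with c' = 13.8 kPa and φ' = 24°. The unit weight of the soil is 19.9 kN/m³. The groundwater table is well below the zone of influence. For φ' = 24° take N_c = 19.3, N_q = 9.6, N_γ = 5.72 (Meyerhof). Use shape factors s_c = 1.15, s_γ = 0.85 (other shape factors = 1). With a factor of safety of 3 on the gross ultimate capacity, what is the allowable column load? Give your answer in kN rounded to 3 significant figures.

P_all ≈ 943 kN

Overburden at base level: q = 19.9 × 2.44 = 48.556 kPa.
Cohesion term c·N_c·s_c = 13.8 × 19.3 × 1.15 = 306.29 kPa; surcharge term q·N_q = 48.556 × 9.6 = 466.14 kPa; self-weight term 0.5·γ·B·N_γ·s_γ = 0.5 × 19.9 × 1.6 × 5.72 × 0.85 = 77.403 kPa.
q_ult = 306.29 + 466.14 + 77.403 = 849.83 kPa.
Gross allowable pressure q_all = 849.83 / 3 = 283.28 kPa.
Footing area = 3.328 m², so allowable column load = 283.28 × 3.328 = 942.75 kN.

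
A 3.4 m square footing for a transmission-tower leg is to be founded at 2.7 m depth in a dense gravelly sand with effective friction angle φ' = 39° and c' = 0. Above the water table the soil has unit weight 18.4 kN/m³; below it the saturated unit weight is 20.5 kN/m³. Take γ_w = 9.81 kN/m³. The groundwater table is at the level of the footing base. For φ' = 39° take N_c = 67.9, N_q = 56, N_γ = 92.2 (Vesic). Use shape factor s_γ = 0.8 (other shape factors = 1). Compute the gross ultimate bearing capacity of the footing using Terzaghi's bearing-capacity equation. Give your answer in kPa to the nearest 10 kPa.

q = γ·D_f = 18.4 × 2.7 = 49.68 kPa.
For the ½γBN_γ term take γ' = 20.5 − 9.81 = 10.69 kN/m³ (soil below base is submerged).
q·N_q = 49.68 × 56 = 2782.1 kPa
0.5·γ·B·N_γ·s_γ = 0.5 × 10.69 × 3.4 × 92.2 × 0.8 = 1340.4 kPa
q_ult = 2782.1 + 1340.4 = 4122.5 kPa.

q_ult ≈ 4120 kPa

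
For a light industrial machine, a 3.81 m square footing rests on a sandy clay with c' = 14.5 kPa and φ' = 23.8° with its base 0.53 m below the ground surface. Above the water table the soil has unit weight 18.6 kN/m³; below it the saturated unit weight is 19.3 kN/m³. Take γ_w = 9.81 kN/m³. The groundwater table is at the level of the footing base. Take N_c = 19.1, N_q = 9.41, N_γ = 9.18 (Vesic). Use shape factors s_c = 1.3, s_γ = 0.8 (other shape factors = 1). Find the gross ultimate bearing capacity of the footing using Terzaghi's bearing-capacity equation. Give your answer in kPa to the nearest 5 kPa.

q = γ·D_f = 18.6 × 0.53 = 9.858 kPa.
For the ½γBN_γ term take γ' = 19.3 − 9.81 = 9.49 kN/m³ (soil below base is submerged).
c·N_c·s_c = 14.5 × 19.1 × 1.3 = 360.04 kPa
q·N_q = 9.858 × 9.41 = 92.764 kPa
0.5·γ·B·N_γ·s_γ = 0.5 × 9.49 × 3.81 × 9.18 × 0.8 = 132.77 kPa
q_ult = 360.04 + 92.764 + 132.77 = 585.57 kPa.

q_ult ≈ 585 kPa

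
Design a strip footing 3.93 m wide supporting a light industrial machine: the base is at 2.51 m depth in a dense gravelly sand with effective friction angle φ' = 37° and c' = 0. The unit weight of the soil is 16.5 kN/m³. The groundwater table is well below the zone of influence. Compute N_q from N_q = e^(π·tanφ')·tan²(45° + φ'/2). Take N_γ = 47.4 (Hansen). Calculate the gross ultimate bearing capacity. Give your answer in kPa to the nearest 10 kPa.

tan37° = 0.7536, so N_q = e^(π×0.7536)·tan²(63.5°) = 10.669 × 4.023 = 42.92.
Overburden at base level: q = 16.5 × 2.51 = 41.415 kPa.
Surcharge term q·N_q = 41.415 × 42.92 = 1777.5 kPa; self-weight term 0.5·γ·B·N_γ = 0.5 × 16.5 × 3.93 × 47.4 = 1536.8 kPa.
q_ult = 1777.5 + 1536.8 = 3314.4 kPa.

q_ult ≈ 3310 kPa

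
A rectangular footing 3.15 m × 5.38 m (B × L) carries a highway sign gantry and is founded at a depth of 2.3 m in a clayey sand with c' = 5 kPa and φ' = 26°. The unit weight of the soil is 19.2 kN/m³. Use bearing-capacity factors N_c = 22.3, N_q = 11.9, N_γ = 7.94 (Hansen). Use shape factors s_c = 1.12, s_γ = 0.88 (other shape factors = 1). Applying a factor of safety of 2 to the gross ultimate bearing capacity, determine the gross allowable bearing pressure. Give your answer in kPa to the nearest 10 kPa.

Overburden at base level: q = 19.2 × 2.3 = 44.16 kPa.
Cohesion term c·N_c·s_c = 5 × 22.3 × 1.12 = 124.88 kPa; surcharge term q·N_q = 44.16 × 11.9 = 525.5 kPa; self-weight term 0.5·γ·B·N_γ·s_γ = 0.5 × 19.2 × 3.15 × 7.94 × 0.88 = 211.29 kPa.
q_ult = 124.88 + 525.5 + 211.29 = 861.68 kPa.
q_all = q_ult / FS = 861.68 / 2 = 430.84 kPa.

q_all ≈ 430 kPa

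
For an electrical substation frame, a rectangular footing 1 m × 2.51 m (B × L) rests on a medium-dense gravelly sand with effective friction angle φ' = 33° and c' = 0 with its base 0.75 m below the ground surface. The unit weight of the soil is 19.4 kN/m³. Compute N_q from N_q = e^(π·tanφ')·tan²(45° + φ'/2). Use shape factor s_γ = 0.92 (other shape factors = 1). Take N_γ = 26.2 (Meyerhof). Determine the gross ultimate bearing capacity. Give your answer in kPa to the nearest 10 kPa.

q_ult ≈ 610 kPa

tan33° = 0.6494, so N_q = e^(π×0.6494)·tan²(61.5°) = 7.692 × 3.392 = 26.09.
Overburden at base level: q = 19.4 × 0.75 = 14.55 kPa.
Surcharge term q·N_q = 14.55 × 26.092 = 379.64 kPa; self-weight term 0.5·γ·B·N_γ·s_γ = 0.5 × 19.4 × 1 × 26.2 × 0.92 = 233.81 kPa.
q_ult = 379.64 + 233.81 = 613.45 kPa.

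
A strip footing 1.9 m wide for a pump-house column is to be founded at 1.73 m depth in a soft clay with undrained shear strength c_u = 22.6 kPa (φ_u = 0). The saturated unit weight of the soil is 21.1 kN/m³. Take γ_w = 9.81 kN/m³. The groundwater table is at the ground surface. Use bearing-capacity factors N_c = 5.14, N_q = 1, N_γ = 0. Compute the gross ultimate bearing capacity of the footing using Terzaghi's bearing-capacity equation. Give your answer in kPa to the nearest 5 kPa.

q_ult ≈ 135 kPa

Water table at ground surface, so effective unit weight γ' = 21.1 − 9.81 = 11.29 kN/m³ is used throughout; overburden q = 11.29 × 1.73 = 19.532 kPa.
Cohesion term c·N_c = 22.6 × 5.14 = 116.16 kPa; surcharge term q·N_q = 19.532 × 1 = 19.532 kPa.
q_ult = 116.16 + 19.532 = 135.7 kPa.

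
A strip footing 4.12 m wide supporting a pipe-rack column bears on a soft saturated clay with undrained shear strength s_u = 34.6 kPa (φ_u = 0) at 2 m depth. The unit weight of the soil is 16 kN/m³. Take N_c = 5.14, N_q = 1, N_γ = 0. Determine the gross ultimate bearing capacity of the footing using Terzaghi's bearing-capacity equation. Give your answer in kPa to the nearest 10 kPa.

q = γ·D_f = 16 × 2 = 32 kPa.
c·N_c = 34.6 × 5.14 = 177.84 kPa
q·N_q = 32 × 1 = 32 kPa
q_ult = 177.84 + 32 = 209.84 kPa.

q_ult ≈ 210 kPa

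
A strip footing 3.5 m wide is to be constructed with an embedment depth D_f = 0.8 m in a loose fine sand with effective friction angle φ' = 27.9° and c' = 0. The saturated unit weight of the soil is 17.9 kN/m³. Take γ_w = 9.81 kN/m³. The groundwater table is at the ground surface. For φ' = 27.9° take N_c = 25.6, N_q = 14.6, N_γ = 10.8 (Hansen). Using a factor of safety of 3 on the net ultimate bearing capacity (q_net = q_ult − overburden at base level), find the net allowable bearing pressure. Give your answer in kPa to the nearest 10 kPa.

Water table at ground surface, so effective unit weight γ' = 17.9 − 9.81 = 8.09 kN/m³ is used throughout; overburden q = 8.09 × 0.8 = 6.472 kPa; the same γ' applies in the ½γBN_γ term.
Surcharge term q·N_q = 6.472 × 14.6 = 94.491 kPa; self-weight term 0.5·γ·B·N_γ = 0.5 × 8.09 × 3.5 × 10.8 = 152.9 kPa.
q_ult = 94.491 + 152.9 = 247.39 kPa.
q_net = 247.39 − 6.472 = 240.92 kPa.
q_all(net) = 240.92 / 3 = 80.307 kPa.

q_all(net) ≈ 80 kPa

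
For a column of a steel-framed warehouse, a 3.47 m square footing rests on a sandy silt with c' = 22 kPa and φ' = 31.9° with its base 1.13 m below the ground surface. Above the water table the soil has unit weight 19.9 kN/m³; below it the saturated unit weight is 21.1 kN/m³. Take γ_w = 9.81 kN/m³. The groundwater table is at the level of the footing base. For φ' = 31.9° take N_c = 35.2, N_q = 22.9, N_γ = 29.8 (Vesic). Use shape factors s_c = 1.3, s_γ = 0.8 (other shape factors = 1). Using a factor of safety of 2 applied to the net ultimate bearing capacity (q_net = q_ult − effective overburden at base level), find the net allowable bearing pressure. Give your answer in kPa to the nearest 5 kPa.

q_all(net) ≈ 985 kPa

Effective surcharge at the founding depth q = γ·D_f = 19.9 × 1.13 = 22.487 kPa.
The water table coincides with the base, so in the self-weight term γ → γ' = 11.29 kN/m³.
q_ult = c·N_c·s_c + q·N_q + 0.5·γ·B·N_γ·s_γ
     = 22 × 35.2 × 1.3 + 22.487 × 22.9 + 0.5 × 11.29 × 3.47 × 29.8 × 0.8
     = 1006.7 + 514.95 + 466.98 = 1988.7 kPa.
Net ultimate: q_net = 1988.7 − 22.487 = 1966.2 kPa.
q_all(net) = 1966.2 / 2 = 983.08 kPa.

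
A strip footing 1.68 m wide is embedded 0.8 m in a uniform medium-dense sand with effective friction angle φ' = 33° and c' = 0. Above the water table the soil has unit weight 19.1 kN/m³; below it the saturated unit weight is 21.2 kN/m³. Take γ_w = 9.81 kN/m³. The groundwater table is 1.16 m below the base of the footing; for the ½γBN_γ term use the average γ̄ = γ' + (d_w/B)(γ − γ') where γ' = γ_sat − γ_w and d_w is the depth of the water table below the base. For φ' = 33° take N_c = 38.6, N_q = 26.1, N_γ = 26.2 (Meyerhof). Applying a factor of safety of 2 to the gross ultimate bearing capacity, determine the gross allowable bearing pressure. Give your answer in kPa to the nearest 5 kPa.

q_all ≈ 385 kPa

q = γ·D_f = 19.1 × 0.8 = 15.28 kPa.
γ' = 11.39 kN/m³; averaging over the depth B below the base, γ̄ = γ' + (d_w/B)(γ − γ') = 16.714 kN/m³.
q·N_q = 15.28 × 26.1 = 398.81 kPa
0.5·γ·B·N_γ = 0.5 × 16.714 × 1.68 × 26.2 = 367.83 kPa
q_ult = 398.81 + 367.83 = 766.64 kPa.
q_all = q_ult / FS = 766.64 / 2 = 383.32 kPa.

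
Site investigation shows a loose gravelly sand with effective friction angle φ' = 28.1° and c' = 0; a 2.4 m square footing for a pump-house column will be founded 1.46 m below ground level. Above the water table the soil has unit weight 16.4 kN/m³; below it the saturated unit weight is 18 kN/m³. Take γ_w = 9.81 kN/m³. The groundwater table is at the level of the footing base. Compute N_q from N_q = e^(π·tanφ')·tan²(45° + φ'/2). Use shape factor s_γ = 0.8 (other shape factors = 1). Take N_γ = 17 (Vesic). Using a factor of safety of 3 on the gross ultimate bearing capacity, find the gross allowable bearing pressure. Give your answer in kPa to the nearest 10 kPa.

q_all ≈ 160 kPa

N_q = e^(π·tan28.1°)·tan²(59.05°) = 14.88.
Overburden at base level: q = 16.4 × 1.46 = 23.944 kPa.
Below the base the soil is submerged, so the ½γBN_γ term uses γ' = 18 − 9.81 = 8.19 kN/m³.
Surcharge term q·N_q = 23.944 × 14.883 = 356.35 kPa; self-weight term 0.5·γ·B·N_γ·s_γ = 0.5 × 8.19 × 2.4 × 17 × 0.8 = 133.66 kPa.
q_ult = 356.35 + 133.66 = 490.01 kPa.
q_all = 490.01 / 3 = 163.34 kPa.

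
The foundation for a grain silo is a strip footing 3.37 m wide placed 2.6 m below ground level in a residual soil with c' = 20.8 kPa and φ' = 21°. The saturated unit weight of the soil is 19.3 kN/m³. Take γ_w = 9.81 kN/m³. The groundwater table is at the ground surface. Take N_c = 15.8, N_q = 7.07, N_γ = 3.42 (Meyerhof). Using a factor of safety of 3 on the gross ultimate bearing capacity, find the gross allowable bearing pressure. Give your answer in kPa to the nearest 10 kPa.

q_all ≈ 190 kPa

Water table at ground surface, so effective unit weight γ' = 19.3 − 9.81 = 9.49 kN/m³ is used throughout; overburden q = 9.49 × 2.6 = 24.674 kPa; the same γ' applies in the ½γBN_γ term.
Cohesion term c·N_c = 20.8 × 15.8 = 328.64 kPa; surcharge term q·N_q = 24.674 × 7.07 = 174.45 kPa; self-weight term 0.5·γ·B·N_γ = 0.5 × 9.49 × 3.37 × 3.42 = 54.688 kPa.
q_ult = 328.64 + 174.45 + 54.688 = 557.77 kPa.
q_all = 557.77 / 3 = 185.92 kPa.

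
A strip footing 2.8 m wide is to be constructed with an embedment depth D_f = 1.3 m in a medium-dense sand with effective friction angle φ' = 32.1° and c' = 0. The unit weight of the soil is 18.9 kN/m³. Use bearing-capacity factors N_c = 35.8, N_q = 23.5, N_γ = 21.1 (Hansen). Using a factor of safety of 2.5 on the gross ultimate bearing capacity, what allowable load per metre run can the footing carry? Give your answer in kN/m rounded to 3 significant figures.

Overburden at base level: q = 18.9 × 1.3 = 24.57 kPa.
Surcharge term q·N_q = 24.57 × 23.5 = 577.39 kPa; self-weight term 0.5·γ·B·N_γ = 0.5 × 18.9 × 2.8 × 21.1 = 558.31 kPa.
q_ult = 577.39 + 558.31 = 1135.7 kPa.
Gross allowable pressure q_all = 1135.7 / 2.5 = 454.28 kPa.
Allowable wall load = q_all × B = 454.28 × 2.8 = 1272 kN per metre run.

≈ 1270 kN/m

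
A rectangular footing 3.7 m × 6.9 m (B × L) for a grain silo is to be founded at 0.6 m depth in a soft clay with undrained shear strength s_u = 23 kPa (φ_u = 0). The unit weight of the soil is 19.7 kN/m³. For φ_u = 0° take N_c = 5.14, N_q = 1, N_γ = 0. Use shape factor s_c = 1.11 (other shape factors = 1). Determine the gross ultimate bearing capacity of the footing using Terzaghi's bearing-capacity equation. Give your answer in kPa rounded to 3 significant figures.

q_ult ≈ 143 kPa

Overburden at base level: q = 19.7 × 0.6 = 11.82 kPa.
Cohesion term c·N_c·s_c = 23 × 5.14 × 1.11 = 131.22 kPa; surcharge term q·N_q = 11.82 × 1 = 11.82 kPa.
q_ult = 131.22 + 11.82 = 143.04 kPa.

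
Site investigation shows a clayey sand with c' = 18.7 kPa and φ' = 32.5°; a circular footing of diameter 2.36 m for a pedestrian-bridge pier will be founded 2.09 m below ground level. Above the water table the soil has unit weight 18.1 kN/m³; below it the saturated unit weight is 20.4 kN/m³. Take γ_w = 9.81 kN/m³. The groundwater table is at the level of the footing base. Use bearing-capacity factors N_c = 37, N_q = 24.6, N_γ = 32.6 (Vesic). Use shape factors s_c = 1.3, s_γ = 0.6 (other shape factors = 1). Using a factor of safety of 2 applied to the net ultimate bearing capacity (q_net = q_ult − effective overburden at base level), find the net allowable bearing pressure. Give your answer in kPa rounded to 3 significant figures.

Overburden at base level: q = 18.1 × 2.09 = 37.829 kPa.
Below the base the soil is submerged, so the ½γBN_γ term uses γ' = 20.4 − 9.81 = 10.59 kN/m³.
Cohesion term c·N_c·s_c = 18.7 × 37 × 1.3 = 899.47 kPa; surcharge term q·N_q = 37.829 × 24.6 = 930.59 kPa; self-weight term 0.5·γ·B·N_γ·s_γ = 0.5 × 10.59 × 2.36 × 32.6 × 0.6 = 244.43 kPa.
q_ult = 899.47 + 930.59 + 244.43 = 2074.5 kPa.
Net ultimate: q_net = 2074.5 − 37.829 = 2036.7 kPa.
q_all(net) = 2036.7 / 2 = 1018.3 kPa.

q_all(net) ≈ 1020 kPa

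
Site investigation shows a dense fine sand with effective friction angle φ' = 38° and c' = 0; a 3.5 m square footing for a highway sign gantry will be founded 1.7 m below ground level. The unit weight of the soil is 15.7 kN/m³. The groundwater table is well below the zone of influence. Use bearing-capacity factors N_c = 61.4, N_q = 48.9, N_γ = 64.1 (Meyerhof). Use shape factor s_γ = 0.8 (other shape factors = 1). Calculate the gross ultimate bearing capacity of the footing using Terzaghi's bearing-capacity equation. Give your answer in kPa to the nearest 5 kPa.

q_ult ≈ 2715 kPa

Overburden at base level: q = 15.7 × 1.7 = 26.69 kPa.
Surcharge term q·N_q = 26.69 × 48.9 = 1305.1 kPa; self-weight term 0.5·γ·B·N_γ·s_γ = 0.5 × 15.7 × 3.5 × 64.1 × 0.8 = 1408.9 kPa.
q_ult = 1305.1 + 1408.9 = 2714.1 kPa.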